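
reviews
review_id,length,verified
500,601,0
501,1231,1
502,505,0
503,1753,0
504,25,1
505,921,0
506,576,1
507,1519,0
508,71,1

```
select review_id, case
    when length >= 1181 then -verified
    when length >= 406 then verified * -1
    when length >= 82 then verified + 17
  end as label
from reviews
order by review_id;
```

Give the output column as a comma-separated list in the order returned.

review_id=500: length >= 406 → 0
review_id=501: length >= 1181 → -1
review_id=502: length >= 406 → 0
review_id=503: length >= 1181 → 0
review_id=504: (no match → NULL) → NULL
review_id=505: length >= 406 → 0
review_id=506: length >= 406 → -1
review_id=507: length >= 1181 → 0
review_id=508: (no match → NULL) → NULL

0, -1, 0, 0, NULL, 0, -1, 0, NULL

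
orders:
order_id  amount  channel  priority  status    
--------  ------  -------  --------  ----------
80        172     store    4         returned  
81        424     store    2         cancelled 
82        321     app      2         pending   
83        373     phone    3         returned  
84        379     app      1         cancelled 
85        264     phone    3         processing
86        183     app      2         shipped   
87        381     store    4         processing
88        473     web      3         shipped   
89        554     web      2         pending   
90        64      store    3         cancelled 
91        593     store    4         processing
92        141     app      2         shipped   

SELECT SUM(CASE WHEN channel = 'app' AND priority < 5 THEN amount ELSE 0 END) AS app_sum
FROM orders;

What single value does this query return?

order_id=80: ✗
order_id=81: ✗
order_id=82: ✓ → 321
order_id=83: ✗
order_id=84: ✓ → 379
order_id=85: ✗
order_id=86: ✓ → 183
order_id=87: ✗
order_id=88: ✗
order_id=89: ✗
order_id=90: ✗
order_id=91: ✗
order_id=92: ✓ → 141
app_sum = 321 + 379 + 183 + 141 = 1024

1024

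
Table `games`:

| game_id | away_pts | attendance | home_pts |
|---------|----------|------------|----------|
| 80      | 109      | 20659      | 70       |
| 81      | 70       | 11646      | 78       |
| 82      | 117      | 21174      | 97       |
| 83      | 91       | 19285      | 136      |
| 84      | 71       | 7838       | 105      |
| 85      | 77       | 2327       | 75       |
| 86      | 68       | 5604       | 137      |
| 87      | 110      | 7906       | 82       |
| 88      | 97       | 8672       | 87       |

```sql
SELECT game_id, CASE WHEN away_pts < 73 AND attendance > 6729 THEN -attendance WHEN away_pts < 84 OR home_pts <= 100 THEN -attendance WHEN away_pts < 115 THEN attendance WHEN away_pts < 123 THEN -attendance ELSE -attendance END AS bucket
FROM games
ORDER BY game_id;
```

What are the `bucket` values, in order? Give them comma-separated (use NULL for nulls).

-20659, -11646, -21174, 19285, -7838, -2327, -5604, -7906, -8672

game_id=80: away_pts < 84 OR home_pts <= 100 → -20659
game_id=81: away_pts < 73 AND attendance > 6729 → -11646
game_id=82: away_pts < 84 OR home_pts <= 100 → -21174
game_id=83: away_pts < 115 → 19285
game_id=84: away_pts < 73 AND attendance > 6729 → -7838
game_id=85: away_pts < 84 OR home_pts <= 100 → -2327
game_id=86: away_pts < 84 OR home_pts <= 100 → -5604
game_id=87: away_pts < 84 OR home_pts <= 100 → -7906
game_id=88: away_pts < 84 OR home_pts <= 100 → -8672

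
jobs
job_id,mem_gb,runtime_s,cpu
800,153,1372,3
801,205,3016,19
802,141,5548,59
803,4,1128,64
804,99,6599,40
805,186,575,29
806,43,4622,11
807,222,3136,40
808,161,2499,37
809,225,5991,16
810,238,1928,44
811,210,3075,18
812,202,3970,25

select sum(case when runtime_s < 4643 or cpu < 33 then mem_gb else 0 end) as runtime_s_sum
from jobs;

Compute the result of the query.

job_id=800: ✓ → 153
job_id=801: ✓ → 205
job_id=802: ✗
job_id=803: ✓ → 4
job_id=804: ✗
job_id=805: ✓ → 186
job_id=806: ✓ → 43
job_id=807: ✓ → 222
job_id=808: ✓ → 161
job_id=809: ✓ → 225
job_id=810: ✓ → 238
job_id=811: ✓ → 210
job_id=812: ✓ → 202
runtime_s_sum = 153 + 205 + 4 + 186 + 43 + 222 + 161 + 225 + 238 + 210 + 202 = 1849

1849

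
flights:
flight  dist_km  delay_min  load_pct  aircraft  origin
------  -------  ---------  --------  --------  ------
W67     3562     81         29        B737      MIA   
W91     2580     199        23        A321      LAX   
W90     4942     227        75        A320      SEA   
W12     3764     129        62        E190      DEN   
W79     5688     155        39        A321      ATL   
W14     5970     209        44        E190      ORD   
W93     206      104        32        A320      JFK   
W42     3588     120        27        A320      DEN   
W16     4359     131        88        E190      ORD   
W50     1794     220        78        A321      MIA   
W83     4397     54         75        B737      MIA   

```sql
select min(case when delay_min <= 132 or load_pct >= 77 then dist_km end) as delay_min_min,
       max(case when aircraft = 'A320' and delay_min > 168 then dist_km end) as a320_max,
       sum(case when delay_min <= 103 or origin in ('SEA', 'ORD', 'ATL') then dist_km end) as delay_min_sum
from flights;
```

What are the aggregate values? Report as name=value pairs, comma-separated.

delay_min_min=206, a320_max=4942, delay_min_sum=28918

[delay_min_min: delay_min <= 132 or load_pct >= 77]
flight=W67: ✓ → 3562
flight=W91: ✗
flight=W90: ✗
flight=W12: ✓ → 3764
flight=W79: ✗
flight=W14: ✗
flight=W93: ✓ → 206
flight=W42: ✓ → 3588
flight=W16: ✓ → 4359
flight=W50: ✓ → 1794
flight=W83: ✓ → 4397
delay_min_min = MIN(3562, 3764, 206, 3588, 4359, 1794, 4397) = 206
—
[a320_max: aircraft = 'A320' and delay_min > 168]
flight=W67: ✗
flight=W91: ✗
flight=W90: ✓ → 4942
flight=W12: ✗
flight=W79: ✗
flight=W14: ✗
flight=W93: ✗
flight=W42: ✗
flight=W16: ✗
flight=W50: ✗
flight=W83: ✗
a320_max = MAX(4942) = 4942
—
[delay_min_sum: delay_min <= 103 or origin in ('SEA', 'ORD', 'ATL')]
flight=W67: ✓ → 3562
flight=W91: ✗
flight=W90: ✓ → 4942
flight=W12: ✗
flight=W79: ✓ → 5688
flight=W14: ✓ → 5970
flight=W93: ✗
flight=W42: ✗
flight=W16: ✓ → 4359
flight=W50: ✗
flight=W83: ✓ → 4397
delay_min_sum = 3562 + 4942 + 5688 + 5970 + 4359 + 4397 = 28918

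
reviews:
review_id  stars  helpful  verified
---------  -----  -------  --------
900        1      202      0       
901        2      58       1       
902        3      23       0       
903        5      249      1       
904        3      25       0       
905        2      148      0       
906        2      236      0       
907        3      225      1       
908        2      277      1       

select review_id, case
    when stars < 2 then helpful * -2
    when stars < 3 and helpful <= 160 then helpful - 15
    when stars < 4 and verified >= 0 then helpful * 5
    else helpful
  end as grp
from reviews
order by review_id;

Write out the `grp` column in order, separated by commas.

review_id=900: stars < 2 → -404
review_id=901: stars < 3 and helpful <= 160 → 43
review_id=902: stars < 4 and verified >= 0 → 115
review_id=903: ELSE → 249
review_id=904: stars < 4 and verified >= 0 → 125
review_id=905: stars < 3 and helpful <= 160 → 133
review_id=906: stars < 4 and verified >= 0 → 1180
review_id=907: stars < 4 and verified >= 0 → 1125
review_id=908: stars < 4 and verified >= 0 → 1385

-404, 43, 115, 249, 125, 133, 1180, 1125, 1385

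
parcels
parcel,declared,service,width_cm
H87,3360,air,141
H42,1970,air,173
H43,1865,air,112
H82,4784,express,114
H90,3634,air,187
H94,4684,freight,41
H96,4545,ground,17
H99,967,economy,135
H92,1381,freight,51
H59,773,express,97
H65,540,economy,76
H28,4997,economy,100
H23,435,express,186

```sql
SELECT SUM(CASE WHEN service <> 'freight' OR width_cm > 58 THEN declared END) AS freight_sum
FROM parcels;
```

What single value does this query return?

parcel=H87: ✓ → 3360
parcel=H42: ✓ → 1970
parcel=H43: ✓ → 1865
parcel=H82: ✓ → 4784
parcel=H90: ✓ → 3634
parcel=H94: ✗
parcel=H96: ✓ → 4545
parcel=H99: ✓ → 967
parcel=H92: ✗
parcel=H59: ✓ → 773
parcel=H65: ✓ → 540
parcel=H28: ✓ → 4997
parcel=H23: ✓ → 435
freight_sum = 3360 + 1970 + 1865 + 4784 + 3634 + 4545 + 967 + 773 + 540 + 4997 + 435 = 27870

27870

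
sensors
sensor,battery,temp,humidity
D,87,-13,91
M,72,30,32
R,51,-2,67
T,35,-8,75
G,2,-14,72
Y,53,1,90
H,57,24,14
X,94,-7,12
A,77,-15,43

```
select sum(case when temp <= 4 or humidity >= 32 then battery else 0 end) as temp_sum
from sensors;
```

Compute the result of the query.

sensor=D: ✓ → 87
sensor=M: ✓ → 72
sensor=R: ✓ → 51
sensor=T: ✓ → 35
sensor=G: ✓ → 2
sensor=Y: ✓ → 53
sensor=H: ✗
sensor=X: ✓ → 94
sensor=A: ✓ → 77
temp_sum = 87 + 72 + 51 + 35 + 2 + 53 + 94 + 77 = 471

471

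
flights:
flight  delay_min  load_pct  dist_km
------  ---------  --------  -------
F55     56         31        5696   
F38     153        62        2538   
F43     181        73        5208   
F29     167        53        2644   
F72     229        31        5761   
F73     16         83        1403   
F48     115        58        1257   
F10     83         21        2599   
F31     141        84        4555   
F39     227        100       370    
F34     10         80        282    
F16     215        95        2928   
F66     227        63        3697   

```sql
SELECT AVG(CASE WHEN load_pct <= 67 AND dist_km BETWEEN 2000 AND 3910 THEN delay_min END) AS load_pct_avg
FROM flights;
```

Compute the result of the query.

flight=F55: ✗
flight=F38: ✓ → 153
flight=F43: ✗
flight=F29: ✓ → 167
flight=F72: ✗
flight=F73: ✗
flight=F48: ✗
flight=F10: ✓ → 83
flight=F31: ✗
flight=F39: ✗
flight=F34: ✗
flight=F16: ✗
flight=F66: ✓ → 227
load_pct_avg = (153 + 167 + 83 + 227) / 4 = 157.5

157.5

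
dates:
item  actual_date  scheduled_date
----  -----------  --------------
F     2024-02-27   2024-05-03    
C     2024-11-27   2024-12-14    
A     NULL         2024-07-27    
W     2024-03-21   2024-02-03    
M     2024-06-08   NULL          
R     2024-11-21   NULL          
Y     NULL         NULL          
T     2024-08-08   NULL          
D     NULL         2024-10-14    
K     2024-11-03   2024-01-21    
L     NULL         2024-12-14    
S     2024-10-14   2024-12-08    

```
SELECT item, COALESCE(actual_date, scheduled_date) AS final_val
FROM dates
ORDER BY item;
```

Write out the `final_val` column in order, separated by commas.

2024-07-27, 2024-11-27, 2024-10-14, 2024-02-27, 2024-11-03, 2024-12-14, 2024-06-08, 2024-11-21, 2024-10-14, 2024-08-08, 2024-03-21, NULL

item=A: actual_date=NULL, scheduled_date=2024-07-27 → 2024-07-27
item=C: actual_date=2024-11-27 → 2024-11-27
item=D: actual_date=NULL, scheduled_date=2024-10-14 → 2024-10-14
item=F: actual_date=2024-02-27 → 2024-02-27
item=K: actual_date=2024-11-03 → 2024-11-03
item=L: actual_date=NULL, scheduled_date=2024-12-14 → 2024-12-14
item=M: actual_date=2024-06-08 → 2024-06-08
item=R: actual_date=2024-11-21 → 2024-11-21
item=S: actual_date=2024-10-14 → 2024-10-14
item=T: actual_date=2024-08-08 → 2024-08-08
item=W: actual_date=2024-03-21 → 2024-03-21
item=Y: actual_date=NULL, scheduled_date=NULL (all NULL) → NULL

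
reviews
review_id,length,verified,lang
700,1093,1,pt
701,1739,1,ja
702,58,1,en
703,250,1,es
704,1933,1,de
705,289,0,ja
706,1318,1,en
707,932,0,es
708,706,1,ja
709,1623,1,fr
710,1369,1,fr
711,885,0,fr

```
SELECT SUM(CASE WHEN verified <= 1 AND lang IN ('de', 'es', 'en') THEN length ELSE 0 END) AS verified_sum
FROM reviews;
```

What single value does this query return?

4491

review_id=700: ✗
review_id=701: ✗
review_id=702: ✓ → 58
review_id=703: ✓ → 250
review_id=704: ✓ → 1933
review_id=705: ✗
review_id=706: ✓ → 1318
review_id=707: ✓ → 932
review_id=708: ✗
review_id=709: ✗
review_id=710: ✗
review_id=711: ✗
verified_sum = 58 + 250 + 1933 + 1318 + 932 = 4491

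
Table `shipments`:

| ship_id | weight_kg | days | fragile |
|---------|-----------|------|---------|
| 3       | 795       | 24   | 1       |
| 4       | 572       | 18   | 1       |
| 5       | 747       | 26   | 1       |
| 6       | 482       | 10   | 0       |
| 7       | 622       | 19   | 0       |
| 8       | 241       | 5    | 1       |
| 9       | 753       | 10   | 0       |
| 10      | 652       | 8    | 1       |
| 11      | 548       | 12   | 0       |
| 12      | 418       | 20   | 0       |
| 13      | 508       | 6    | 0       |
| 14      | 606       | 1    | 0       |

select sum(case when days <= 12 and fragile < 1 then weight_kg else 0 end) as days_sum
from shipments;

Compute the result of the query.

ship_id=3: ✗
ship_id=4: ✗
ship_id=5: ✗
ship_id=6: ✓ → 482
ship_id=7: ✗
ship_id=8: ✗
ship_id=9: ✓ → 753
ship_id=10: ✗
ship_id=11: ✓ → 548
ship_id=12: ✗
ship_id=13: ✓ → 508
ship_id=14: ✓ → 606
days_sum = 482 + 753 + 548 + 508 + 606 = 2897

2897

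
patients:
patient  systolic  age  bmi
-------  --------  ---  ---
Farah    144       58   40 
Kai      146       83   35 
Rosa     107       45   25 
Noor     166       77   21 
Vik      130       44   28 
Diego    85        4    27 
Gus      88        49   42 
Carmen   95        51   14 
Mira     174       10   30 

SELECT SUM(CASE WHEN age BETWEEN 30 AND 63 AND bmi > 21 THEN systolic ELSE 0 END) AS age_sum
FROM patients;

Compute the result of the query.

patient=Farah: ✓ → 144
patient=Kai: ✗
patient=Rosa: ✓ → 107
patient=Noor: ✗
patient=Vik: ✓ → 130
patient=Diego: ✗
patient=Gus: ✓ → 88
patient=Carmen: ✗
patient=Mira: ✗
age_sum = 144 + 107 + 130 + 88 = 469

469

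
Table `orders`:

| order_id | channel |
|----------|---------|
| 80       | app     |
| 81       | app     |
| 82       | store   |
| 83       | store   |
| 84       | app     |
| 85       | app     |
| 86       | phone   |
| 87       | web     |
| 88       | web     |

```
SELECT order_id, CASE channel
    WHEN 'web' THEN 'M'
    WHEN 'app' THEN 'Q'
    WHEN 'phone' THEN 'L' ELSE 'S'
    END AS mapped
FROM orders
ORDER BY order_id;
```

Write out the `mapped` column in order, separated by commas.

Q, Q, S, S, Q, Q, L, M, M

order_id=80: channel='app' → Q
order_id=81: channel='app' → Q
order_id=82: ELSE → S
order_id=83: ELSE → S
order_id=84: channel='app' → Q
order_id=85: channel='app' → Q
order_id=86: channel='phone' → L
order_id=87: channel='web' → M
order_id=88: channel='web' → M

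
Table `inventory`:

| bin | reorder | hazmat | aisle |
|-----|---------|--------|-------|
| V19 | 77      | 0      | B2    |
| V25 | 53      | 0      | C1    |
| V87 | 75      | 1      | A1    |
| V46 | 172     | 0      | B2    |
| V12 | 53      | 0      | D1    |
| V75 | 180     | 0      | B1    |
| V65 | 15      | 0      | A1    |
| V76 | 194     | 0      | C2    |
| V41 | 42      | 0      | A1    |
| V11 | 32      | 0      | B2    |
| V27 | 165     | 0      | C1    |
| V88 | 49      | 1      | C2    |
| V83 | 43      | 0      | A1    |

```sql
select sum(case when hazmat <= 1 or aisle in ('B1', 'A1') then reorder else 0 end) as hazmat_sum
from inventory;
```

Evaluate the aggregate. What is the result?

1150

bin=V19: ✓ → 77
bin=V25: ✓ → 53
bin=V87: ✓ → 75
bin=V46: ✓ → 172
bin=V12: ✓ → 53
bin=V75: ✓ → 180
bin=V65: ✓ → 15
bin=V76: ✓ → 194
bin=V41: ✓ → 42
bin=V11: ✓ → 32
bin=V27: ✓ → 165
bin=V88: ✓ → 49
bin=V83: ✓ → 43
hazmat_sum = 77 + 53 + 75 + 172 + 53 + 180 + 15 + 194 + 42 + 32 + 165 + 49 + 43 = 1150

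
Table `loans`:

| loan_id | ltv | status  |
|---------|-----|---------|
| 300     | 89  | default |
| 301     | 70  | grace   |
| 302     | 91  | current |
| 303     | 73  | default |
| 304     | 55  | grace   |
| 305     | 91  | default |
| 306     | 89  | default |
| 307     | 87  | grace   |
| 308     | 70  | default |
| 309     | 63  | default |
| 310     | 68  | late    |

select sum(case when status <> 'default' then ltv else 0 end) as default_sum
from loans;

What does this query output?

loan_id=300: ✗
loan_id=301: ✓ → 70
loan_id=302: ✓ → 91
loan_id=303: ✗
loan_id=304: ✓ → 55
loan_id=305: ✗
loan_id=306: ✗
loan_id=307: ✓ → 87
loan_id=308: ✗
loan_id=309: ✗
loan_id=310: ✓ → 68
default_sum = 70 + 91 + 55 + 87 + 68 = 371

371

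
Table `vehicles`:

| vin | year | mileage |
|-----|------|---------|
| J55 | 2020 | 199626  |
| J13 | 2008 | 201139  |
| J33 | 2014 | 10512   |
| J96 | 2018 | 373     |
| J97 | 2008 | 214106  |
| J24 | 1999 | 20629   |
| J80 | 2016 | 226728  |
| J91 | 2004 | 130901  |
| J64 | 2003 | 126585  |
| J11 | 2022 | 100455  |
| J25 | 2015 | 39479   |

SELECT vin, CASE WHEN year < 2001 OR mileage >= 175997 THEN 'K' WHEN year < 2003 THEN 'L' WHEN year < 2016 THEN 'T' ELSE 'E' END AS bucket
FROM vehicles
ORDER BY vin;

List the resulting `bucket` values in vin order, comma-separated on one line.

vin=J11: ELSE → E
vin=J13: year < 2001 OR mileage >= 175997 → K
vin=J24: year < 2001 OR mileage >= 175997 → K
vin=J25: year < 2016 → T
vin=J33: year < 2016 → T
vin=J55: year < 2001 OR mileage >= 175997 → K
vin=J64: year < 2016 → T
vin=J80: year < 2001 OR mileage >= 175997 → K
vin=J91: year < 2016 → T
vin=J96: ELSE → E
vin=J97: year < 2001 OR mileage >= 175997 → K

E, K, K, T, T, K, T, K, T, E, K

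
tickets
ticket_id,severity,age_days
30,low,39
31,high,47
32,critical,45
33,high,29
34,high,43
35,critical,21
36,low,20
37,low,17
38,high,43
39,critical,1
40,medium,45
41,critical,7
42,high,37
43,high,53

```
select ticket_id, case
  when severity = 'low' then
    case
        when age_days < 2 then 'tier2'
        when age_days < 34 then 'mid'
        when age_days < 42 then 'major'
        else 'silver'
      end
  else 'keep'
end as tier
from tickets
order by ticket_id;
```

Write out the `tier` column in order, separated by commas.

ticket_id=30: severity='low' → inner[age_days < 42] → major
ticket_id=31: severity='high' → outer ELSE → keep
ticket_id=32: severity='critical' → outer ELSE → keep
ticket_id=33: severity='high' → outer ELSE → keep
ticket_id=34: severity='high' → outer ELSE → keep
ticket_id=35: severity='critical' → outer ELSE → keep
ticket_id=36: severity='low' → inner[age_days < 34] → mid
ticket_id=37: severity='low' → inner[age_days < 34] → mid
ticket_id=38: severity='high' → outer ELSE → keep
ticket_id=39: severity='critical' → outer ELSE → keep
ticket_id=40: severity='medium' → outer ELSE → keep
ticket_id=41: severity='critical' → outer ELSE → keep
ticket_id=42: severity='high' → outer ELSE → keep
ticket_id=43: severity='high' → outer ELSE → keep

major, keep, keep, keep, keep, keep, mid, mid, keep, keep, keep, keep, keep, keep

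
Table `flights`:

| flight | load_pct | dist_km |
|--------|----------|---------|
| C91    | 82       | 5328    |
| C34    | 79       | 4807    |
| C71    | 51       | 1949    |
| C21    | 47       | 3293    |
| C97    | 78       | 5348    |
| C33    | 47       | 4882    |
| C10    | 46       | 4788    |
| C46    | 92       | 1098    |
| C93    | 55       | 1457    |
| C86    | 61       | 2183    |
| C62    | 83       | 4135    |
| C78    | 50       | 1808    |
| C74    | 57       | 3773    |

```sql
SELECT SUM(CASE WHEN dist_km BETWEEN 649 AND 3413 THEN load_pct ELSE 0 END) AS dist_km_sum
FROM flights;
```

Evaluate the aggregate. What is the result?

flight=C91: ✗
flight=C34: ✗
flight=C71: ✓ → 51
flight=C21: ✓ → 47
flight=C97: ✗
flight=C33: ✗
flight=C10: ✗
flight=C46: ✓ → 92
flight=C93: ✓ → 55
flight=C86: ✓ → 61
flight=C62: ✗
flight=C78: ✓ → 50
flight=C74: ✗
dist_km_sum = 51 + 47 + 92 + 55 + 61 + 50 = 356

356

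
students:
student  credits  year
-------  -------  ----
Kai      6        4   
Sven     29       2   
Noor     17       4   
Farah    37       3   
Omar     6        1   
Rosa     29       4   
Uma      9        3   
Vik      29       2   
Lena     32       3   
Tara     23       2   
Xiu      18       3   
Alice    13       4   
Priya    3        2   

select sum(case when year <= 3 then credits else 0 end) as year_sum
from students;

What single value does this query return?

186

student=Kai: ✗
student=Sven: ✓ → 29
student=Noor: ✗
student=Farah: ✓ → 37
student=Omar: ✓ → 6
student=Rosa: ✗
student=Uma: ✓ → 9
student=Vik: ✓ → 29
student=Lena: ✓ → 32
student=Tara: ✓ → 23
student=Xiu: ✓ → 18
student=Alice: ✗
student=Priya: ✓ → 3
year_sum = 29 + 37 + 6 + 9 + 29 + 32 + 23 + 18 + 3 = 186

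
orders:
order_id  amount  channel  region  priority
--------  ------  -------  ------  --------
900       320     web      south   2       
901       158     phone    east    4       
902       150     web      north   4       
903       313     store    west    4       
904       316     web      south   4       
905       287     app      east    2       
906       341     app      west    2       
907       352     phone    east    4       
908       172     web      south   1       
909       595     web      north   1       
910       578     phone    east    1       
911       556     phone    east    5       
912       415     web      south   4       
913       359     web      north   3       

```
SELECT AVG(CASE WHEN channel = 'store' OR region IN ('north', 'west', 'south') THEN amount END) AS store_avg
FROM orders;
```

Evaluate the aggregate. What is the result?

order_id=900: ✓ → 320
order_id=901: ✗
order_id=902: ✓ → 150
order_id=903: ✓ → 313
order_id=904: ✓ → 316
order_id=905: ✗
order_id=906: ✓ → 341
order_id=907: ✗
order_id=908: ✓ → 172
order_id=909: ✓ → 595
order_id=910: ✗
order_id=911: ✗
order_id=912: ✓ → 415
order_id=913: ✓ → 359
store_avg = (320 + 150 + 313 + 316 + 341 + 172 + 595 + 415 + 359) / 9 = 331.2222222222

331.2222222222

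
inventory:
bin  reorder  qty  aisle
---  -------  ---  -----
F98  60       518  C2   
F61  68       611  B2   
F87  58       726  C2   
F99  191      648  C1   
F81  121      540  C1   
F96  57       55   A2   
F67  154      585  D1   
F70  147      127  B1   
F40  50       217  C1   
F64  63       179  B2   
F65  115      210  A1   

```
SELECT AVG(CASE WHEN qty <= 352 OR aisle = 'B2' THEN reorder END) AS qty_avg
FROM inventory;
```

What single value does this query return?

bin=F98: ✗
bin=F61: ✓ → 68
bin=F87: ✗
bin=F99: ✗
bin=F81: ✗
bin=F96: ✓ → 57
bin=F67: ✗
bin=F70: ✓ → 147
bin=F40: ✓ → 50
bin=F64: ✓ → 63
bin=F65: ✓ → 115
qty_avg = (68 + 57 + 147 + 50 + 63 + 115) / 6 = 83.3333333333

83.3333333333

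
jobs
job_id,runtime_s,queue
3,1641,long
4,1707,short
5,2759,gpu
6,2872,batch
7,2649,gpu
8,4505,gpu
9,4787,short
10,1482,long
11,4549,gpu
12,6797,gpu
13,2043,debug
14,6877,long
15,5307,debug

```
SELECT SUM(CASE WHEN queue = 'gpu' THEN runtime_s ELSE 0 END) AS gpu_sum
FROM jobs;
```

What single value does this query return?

job_id=3: ✗
job_id=4: ✗
job_id=5: ✓ → 2759
job_id=6: ✗
job_id=7: ✓ → 2649
job_id=8: ✓ → 4505
job_id=9: ✗
job_id=10: ✗
job_id=11: ✓ → 4549
job_id=12: ✓ → 6797
job_id=13: ✗
job_id=14: ✗
job_id=15: ✗
gpu_sum = 2759 + 2649 + 4505 + 4549 + 6797 = 21259

21259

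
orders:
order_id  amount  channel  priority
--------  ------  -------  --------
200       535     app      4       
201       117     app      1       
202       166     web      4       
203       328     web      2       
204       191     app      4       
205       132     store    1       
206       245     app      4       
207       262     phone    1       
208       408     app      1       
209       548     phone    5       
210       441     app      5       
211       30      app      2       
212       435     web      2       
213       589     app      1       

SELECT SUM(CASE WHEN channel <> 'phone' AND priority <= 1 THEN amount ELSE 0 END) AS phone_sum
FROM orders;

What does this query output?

order_id=200: ✗
order_id=201: ✓ → 117
order_id=202: ✗
order_id=203: ✗
order_id=204: ✗
order_id=205: ✓ → 132
order_id=206: ✗
order_id=207: ✗
order_id=208: ✓ → 408
order_id=209: ✗
order_id=210: ✗
order_id=211: ✗
order_id=212: ✗
order_id=213: ✓ → 589
phone_sum = 117 + 132 + 408 + 589 = 1246

1246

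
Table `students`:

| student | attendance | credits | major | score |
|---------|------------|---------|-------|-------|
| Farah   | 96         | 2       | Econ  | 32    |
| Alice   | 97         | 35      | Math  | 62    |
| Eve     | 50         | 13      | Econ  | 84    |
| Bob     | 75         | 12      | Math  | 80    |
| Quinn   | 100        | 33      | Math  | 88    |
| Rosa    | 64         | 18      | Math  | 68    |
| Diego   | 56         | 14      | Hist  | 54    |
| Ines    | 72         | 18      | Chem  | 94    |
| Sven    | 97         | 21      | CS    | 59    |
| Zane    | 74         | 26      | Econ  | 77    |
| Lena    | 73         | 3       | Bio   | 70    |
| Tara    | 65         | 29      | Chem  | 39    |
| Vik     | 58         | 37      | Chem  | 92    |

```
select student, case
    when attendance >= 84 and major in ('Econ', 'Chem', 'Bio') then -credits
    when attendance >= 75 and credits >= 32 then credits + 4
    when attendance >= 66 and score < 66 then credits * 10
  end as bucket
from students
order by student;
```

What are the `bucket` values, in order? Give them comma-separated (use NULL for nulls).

39, NULL, NULL, NULL, -2, NULL, NULL, 37, NULL, 210, NULL, NULL, NULL

student=Alice: attendance >= 75 and credits >= 32 → 39
student=Bob: (no match → NULL) → NULL
student=Diego: (no match → NULL) → NULL
student=Eve: (no match → NULL) → NULL
student=Farah: attendance >= 84 and major in ('Econ', 'Chem', 'Bio') → -2
student=Ines: (no match → NULL) → NULL
student=Lena: (no match → NULL) → NULL
student=Quinn: attendance >= 75 and credits >= 32 → 37
student=Rosa: (no match → NULL) → NULL
student=Sven: attendance >= 66 and score < 66 → 210
student=Tara: (no match → NULL) → NULL
student=Vik: (no match → NULL) → NULL
student=Zane: (no match → NULL) → NULL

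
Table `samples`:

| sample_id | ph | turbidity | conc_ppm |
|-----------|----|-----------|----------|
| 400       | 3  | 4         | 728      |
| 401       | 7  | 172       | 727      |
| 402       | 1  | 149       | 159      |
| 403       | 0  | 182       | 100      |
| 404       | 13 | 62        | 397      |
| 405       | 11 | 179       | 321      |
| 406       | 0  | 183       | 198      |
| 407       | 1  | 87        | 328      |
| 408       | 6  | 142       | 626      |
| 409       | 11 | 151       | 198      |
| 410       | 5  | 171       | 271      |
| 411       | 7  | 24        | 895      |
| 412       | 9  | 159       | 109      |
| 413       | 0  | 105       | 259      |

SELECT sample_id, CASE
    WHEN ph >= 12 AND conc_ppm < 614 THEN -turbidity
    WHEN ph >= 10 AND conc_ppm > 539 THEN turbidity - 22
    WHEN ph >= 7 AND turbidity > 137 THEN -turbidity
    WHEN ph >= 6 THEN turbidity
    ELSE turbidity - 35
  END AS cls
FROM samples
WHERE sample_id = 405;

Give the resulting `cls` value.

-179

sample_id = 405: ph=11, turbidity=179, conc_ppm=321.
ph >= 12 AND conc_ppm < 614 → false
ph >= 10 AND conc_ppm > 539 → false
ph >= 7 AND turbidity > 137 → true → -179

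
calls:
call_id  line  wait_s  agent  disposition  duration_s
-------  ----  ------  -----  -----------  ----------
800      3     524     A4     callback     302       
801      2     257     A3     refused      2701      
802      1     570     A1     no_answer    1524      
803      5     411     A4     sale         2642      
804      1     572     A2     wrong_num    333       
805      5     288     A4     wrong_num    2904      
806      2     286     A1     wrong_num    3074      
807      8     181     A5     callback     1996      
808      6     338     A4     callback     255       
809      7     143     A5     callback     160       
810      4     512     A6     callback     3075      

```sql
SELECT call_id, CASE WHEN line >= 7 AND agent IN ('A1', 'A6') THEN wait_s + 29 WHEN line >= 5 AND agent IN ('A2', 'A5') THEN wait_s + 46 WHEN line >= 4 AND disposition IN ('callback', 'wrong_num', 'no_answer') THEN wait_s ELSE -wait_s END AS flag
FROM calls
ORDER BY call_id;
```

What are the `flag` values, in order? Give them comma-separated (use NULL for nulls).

-524, -257, -570, -411, -572, 288, -286, 227, 338, 189, 512

call_id=800: ELSE → -524
call_id=801: ELSE → -257
call_id=802: ELSE → -570
call_id=803: ELSE → -411
call_id=804: ELSE → -572
call_id=805: line >= 4 AND disposition IN ('callback', 'wrong_num', 'no_answer') → 288
call_id=806: ELSE → -286
call_id=807: line >= 5 AND agent IN ('A2', 'A5') → 227
call_id=808: line >= 4 AND disposition IN ('callback', 'wrong_num', 'no_answer') → 338
call_id=809: line >= 5 AND agent IN ('A2', 'A5') → 189
call_id=810: line >= 4 AND disposition IN ('callback', 'wrong_num', 'no_answer') → 512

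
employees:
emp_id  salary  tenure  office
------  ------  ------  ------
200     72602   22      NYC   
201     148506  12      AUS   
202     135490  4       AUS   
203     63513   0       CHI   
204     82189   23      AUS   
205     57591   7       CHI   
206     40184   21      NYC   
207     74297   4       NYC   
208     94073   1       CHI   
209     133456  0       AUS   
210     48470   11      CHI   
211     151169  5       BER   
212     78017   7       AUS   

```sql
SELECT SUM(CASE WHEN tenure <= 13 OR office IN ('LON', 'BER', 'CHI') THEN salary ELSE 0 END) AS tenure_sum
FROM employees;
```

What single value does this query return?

984582

emp_id=200: ✗
emp_id=201: ✓ → 148506
emp_id=202: ✓ → 135490
emp_id=203: ✓ → 63513
emp_id=204: ✗
emp_id=205: ✓ → 57591
emp_id=206: ✗
emp_id=207: ✓ → 74297
emp_id=208: ✓ → 94073
emp_id=209: ✓ → 133456
emp_id=210: ✓ → 48470
emp_id=211: ✓ → 151169
emp_id=212: ✓ → 78017
tenure_sum = 148506 + 135490 + 63513 + 57591 + 74297 + 94073 + 133456 + 48470 + 151169 + 78017 = 984582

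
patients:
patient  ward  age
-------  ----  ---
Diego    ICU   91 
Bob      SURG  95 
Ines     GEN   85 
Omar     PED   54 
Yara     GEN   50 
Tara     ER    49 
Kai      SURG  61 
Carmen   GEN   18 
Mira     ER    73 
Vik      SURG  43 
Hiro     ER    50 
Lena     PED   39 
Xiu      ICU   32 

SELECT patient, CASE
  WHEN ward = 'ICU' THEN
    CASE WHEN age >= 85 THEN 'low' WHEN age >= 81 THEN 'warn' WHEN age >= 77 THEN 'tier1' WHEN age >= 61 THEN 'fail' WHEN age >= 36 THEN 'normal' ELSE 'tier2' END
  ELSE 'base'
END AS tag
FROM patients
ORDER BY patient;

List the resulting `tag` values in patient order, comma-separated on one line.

base, base, low, base, base, base, base, base, base, base, base, tier2, base

patient=Bob: ward='SURG' → outer ELSE → base
patient=Carmen: ward='GEN' → outer ELSE → base
patient=Diego: ward='ICU' → inner[age >= 85] → low
patient=Hiro: ward='ER' → outer ELSE → base
patient=Ines: ward='GEN' → outer ELSE → base
patient=Kai: ward='SURG' → outer ELSE → base
patient=Lena: ward='PED' → outer ELSE → base
patient=Mira: ward='ER' → outer ELSE → base
patient=Omar: ward='PED' → outer ELSE → base
patient=Tara: ward='ER' → outer ELSE → base
patient=Vik: ward='SURG' → outer ELSE → base
patient=Xiu: ward='ICU' → inner[ELSE] → tier2
patient=Yara: ward='GEN' → outer ELSE → base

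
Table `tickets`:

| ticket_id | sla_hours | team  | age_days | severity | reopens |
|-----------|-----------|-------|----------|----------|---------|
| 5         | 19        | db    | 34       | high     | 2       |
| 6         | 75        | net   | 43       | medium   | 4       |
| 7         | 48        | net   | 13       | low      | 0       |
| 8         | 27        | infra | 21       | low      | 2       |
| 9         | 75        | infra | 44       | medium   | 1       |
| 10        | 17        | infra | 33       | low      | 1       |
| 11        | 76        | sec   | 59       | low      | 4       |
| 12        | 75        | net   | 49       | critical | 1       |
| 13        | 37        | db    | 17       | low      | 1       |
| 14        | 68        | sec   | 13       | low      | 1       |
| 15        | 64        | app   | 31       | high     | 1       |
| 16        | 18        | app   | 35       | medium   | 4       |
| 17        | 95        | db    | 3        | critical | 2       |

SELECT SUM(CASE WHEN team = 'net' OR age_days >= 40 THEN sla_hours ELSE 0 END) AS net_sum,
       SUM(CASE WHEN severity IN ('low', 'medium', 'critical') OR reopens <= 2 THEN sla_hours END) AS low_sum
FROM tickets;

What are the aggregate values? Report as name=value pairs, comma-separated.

net_sum=349, low_sum=694

[net_sum: team = 'net' OR age_days >= 40]
ticket_id=5: ✗
ticket_id=6: ✓ → 75
ticket_id=7: ✓ → 48
ticket_id=8: ✗
ticket_id=9: ✓ → 75
ticket_id=10: ✗
ticket_id=11: ✓ → 76
ticket_id=12: ✓ → 75
ticket_id=13: ✗
ticket_id=14: ✗
ticket_id=15: ✗
ticket_id=16: ✗
ticket_id=17: ✗
net_sum = 75 + 48 + 75 + 76 + 75 = 349
—
[low_sum: severity IN ('low', 'medium', 'critical') OR reopens <= 2]
ticket_id=5: ✓ → 19
ticket_id=6: ✓ → 75
ticket_id=7: ✓ → 48
ticket_id=8: ✓ → 27
ticket_id=9: ✓ → 75
ticket_id=10: ✓ → 17
ticket_id=11: ✓ → 76
ticket_id=12: ✓ → 75
ticket_id=13: ✓ → 37
ticket_id=14: ✓ → 68
ticket_id=15: ✓ → 64
ticket_id=16: ✓ → 18
ticket_id=17: ✓ → 95
low_sum = 19 + 75 + 48 + 27 + 75 + 17 + 76 + 75 + 37 + 68 + 64 + 18 + 95 = 694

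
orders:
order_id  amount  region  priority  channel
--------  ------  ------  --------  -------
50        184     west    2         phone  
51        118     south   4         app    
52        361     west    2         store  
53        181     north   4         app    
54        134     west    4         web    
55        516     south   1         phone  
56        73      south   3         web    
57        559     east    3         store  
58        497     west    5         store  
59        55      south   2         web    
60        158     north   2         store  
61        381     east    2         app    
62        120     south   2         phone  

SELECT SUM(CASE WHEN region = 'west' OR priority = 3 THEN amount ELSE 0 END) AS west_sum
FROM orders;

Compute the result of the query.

order_id=50: ✓ → 184
order_id=51: ✗
order_id=52: ✓ → 361
order_id=53: ✗
order_id=54: ✓ → 134
order_id=55: ✗
order_id=56: ✓ → 73
order_id=57: ✓ → 559
order_id=58: ✓ → 497
order_id=59: ✗
order_id=60: ✗
order_id=61: ✗
order_id=62: ✗
west_sum = 184 + 361 + 134 + 73 + 559 + 497 = 1808

1808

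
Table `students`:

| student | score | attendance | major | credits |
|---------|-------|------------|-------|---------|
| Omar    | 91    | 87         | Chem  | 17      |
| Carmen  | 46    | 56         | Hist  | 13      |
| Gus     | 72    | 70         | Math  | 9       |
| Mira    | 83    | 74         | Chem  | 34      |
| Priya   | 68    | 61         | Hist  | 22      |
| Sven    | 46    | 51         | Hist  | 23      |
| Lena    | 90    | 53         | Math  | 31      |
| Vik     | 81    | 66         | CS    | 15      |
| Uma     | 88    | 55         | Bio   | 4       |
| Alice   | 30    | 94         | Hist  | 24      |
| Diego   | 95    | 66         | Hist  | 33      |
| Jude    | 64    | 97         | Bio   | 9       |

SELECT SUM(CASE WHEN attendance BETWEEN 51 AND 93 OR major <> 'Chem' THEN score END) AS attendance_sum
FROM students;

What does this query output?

student=Omar: ✓ → 91
student=Carmen: ✓ → 46
student=Gus: ✓ → 72
student=Mira: ✓ → 83
student=Priya: ✓ → 68
student=Sven: ✓ → 46
student=Lena: ✓ → 90
student=Vik: ✓ → 81
student=Uma: ✓ → 88
student=Alice: ✓ → 30
student=Diego: ✓ → 95
student=Jude: ✓ → 64
attendance_sum = 91 + 46 + 72 + 83 + 68 + 46 + 90 + 81 + 88 + 30 + 95 + 64 = 854

854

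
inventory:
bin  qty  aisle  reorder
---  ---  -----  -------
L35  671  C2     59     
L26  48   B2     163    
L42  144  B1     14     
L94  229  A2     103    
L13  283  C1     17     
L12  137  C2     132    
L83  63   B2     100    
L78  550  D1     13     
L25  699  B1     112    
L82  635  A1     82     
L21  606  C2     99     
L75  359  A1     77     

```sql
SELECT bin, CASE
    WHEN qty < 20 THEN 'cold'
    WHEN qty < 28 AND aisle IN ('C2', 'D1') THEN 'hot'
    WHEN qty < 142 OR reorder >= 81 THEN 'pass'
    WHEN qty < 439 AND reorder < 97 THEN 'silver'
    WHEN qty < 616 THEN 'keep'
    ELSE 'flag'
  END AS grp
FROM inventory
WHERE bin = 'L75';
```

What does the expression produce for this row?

bin = L75: qty=359, aisle=A1, reorder=77.
qty < 20 → false
qty < 28 AND aisle IN ('C2', 'D1') → false
qty < 142 OR reorder >= 81 → false
qty < 439 AND reorder < 97 → true → silver

silver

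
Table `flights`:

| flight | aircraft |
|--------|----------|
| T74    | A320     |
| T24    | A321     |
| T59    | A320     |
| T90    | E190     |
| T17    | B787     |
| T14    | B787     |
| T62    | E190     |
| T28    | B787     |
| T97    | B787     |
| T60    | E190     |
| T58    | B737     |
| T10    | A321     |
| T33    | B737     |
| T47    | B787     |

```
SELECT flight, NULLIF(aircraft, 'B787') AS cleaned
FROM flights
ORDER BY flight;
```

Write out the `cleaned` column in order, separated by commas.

flight=T10: aircraft=A321 vs B787: differ → A321
flight=T14: aircraft=B787 vs B787: equal → NULL
flight=T17: aircraft=B787 vs B787: equal → NULL
flight=T24: aircraft=A321 vs B787: differ → A321
flight=T28: aircraft=B787 vs B787: equal → NULL
flight=T33: aircraft=B737 vs B787: differ → B737
flight=T47: aircraft=B787 vs B787: equal → NULL
flight=T58: aircraft=B737 vs B787: differ → B737
flight=T59: aircraft=A320 vs B787: differ → A320
flight=T60: aircraft=E190 vs B787: differ → E190
flight=T62: aircraft=E190 vs B787: differ → E190
flight=T74: aircraft=A320 vs B787: differ → A320
flight=T90: aircraft=E190 vs B787: differ → E190
flight=T97: aircraft=B787 vs B787: equal → NULL

A321, NULL, NULL, A321, NULL, B737, NULL, B737, A320, E190, E190, A320, E190, NULL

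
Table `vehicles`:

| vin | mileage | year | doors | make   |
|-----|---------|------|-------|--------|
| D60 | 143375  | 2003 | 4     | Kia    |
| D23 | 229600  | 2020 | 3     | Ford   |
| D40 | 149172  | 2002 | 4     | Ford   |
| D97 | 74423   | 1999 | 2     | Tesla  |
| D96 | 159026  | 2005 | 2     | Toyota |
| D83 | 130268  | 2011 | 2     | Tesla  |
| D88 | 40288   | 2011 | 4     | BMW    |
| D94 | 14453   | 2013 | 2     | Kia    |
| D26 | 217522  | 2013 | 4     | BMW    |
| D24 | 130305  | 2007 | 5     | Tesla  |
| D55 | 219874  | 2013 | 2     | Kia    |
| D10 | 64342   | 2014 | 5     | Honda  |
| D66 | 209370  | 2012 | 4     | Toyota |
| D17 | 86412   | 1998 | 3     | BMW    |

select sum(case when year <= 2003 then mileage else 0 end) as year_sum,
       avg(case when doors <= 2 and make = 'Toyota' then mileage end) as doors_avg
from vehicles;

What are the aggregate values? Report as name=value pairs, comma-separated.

[year_sum: year <= 2003]
vin=D60: ✓ → 143375
vin=D23: ✗
vin=D40: ✓ → 149172
vin=D97: ✓ → 74423
vin=D96: ✗
vin=D83: ✗
vin=D88: ✗
vin=D94: ✗
vin=D26: ✗
vin=D24: ✗
vin=D55: ✗
vin=D10: ✗
vin=D66: ✗
vin=D17: ✓ → 86412
year_sum = 143375 + 149172 + 74423 + 86412 = 453382
—
[doors_avg: doors <= 2 and make = 'Toyota']
vin=D60: ✗
vin=D23: ✗
vin=D40: ✗
vin=D97: ✗
vin=D96: ✓ → 159026
vin=D83: ✗
vin=D88: ✗
vin=D94: ✗
vin=D26: ✗
vin=D24: ✗
vin=D55: ✗
vin=D10: ✗
vin=D66: ✗
vin=D17: ✗
doors_avg = 159026

year_sum=453382, doors_avg=159026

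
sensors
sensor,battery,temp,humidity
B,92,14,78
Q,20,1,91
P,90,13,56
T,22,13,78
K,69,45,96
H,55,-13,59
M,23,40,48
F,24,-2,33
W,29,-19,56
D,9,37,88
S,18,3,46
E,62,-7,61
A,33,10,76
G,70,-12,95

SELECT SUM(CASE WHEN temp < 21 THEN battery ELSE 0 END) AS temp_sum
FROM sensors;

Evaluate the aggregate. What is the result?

sensor=B: ✓ → 92
sensor=Q: ✓ → 20
sensor=P: ✓ → 90
sensor=T: ✓ → 22
sensor=K: ✗
sensor=H: ✓ → 55
sensor=M: ✗
sensor=F: ✓ → 24
sensor=W: ✓ → 29
sensor=D: ✗
sensor=S: ✓ → 18
sensor=E: ✓ → 62
sensor=A: ✓ → 33
sensor=G: ✓ → 70
temp_sum = 92 + 20 + 90 + 22 + 55 + 24 + 29 + 18 + 62 + 33 + 70 = 515

515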